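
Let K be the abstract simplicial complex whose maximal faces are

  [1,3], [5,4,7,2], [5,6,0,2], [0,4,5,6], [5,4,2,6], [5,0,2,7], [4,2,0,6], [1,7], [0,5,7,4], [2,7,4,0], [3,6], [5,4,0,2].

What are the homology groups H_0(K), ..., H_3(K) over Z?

H_0 ≅ Z,  H_1 ≅ Z,  H_2 = 0,  H_3 ≅ Z^2.

K has 8 vertices, 17 edges, 16 triangles, 9 3-simplices.
rank ∂_0 = 0, rank ∂_1 = 7 ⇒ b_0 = 8 − 0 − 7 = 1; all invariant factors of ∂_1 are 1 so no torsion. So H_0 ≅ Z.
rank ∂_1 = 7, rank ∂_2 = 9 ⇒ b_1 = 17 − 7 − 9 = 1; all invariant factors of ∂_2 are 1 so no torsion. So H_1 ≅ Z.
rank ∂_2 = 9, rank ∂_3 = 7 ⇒ b_2 = 16 − 9 − 7 = 0; all invariant factors of ∂_3 are 1 so no torsion. So H_2 ≅ 0.
rank ∂_3 = 7, rank ∂_4 = 0 ⇒ b_3 = 9 − 7 − 0 = 2. So H_3 ≅ Z^2.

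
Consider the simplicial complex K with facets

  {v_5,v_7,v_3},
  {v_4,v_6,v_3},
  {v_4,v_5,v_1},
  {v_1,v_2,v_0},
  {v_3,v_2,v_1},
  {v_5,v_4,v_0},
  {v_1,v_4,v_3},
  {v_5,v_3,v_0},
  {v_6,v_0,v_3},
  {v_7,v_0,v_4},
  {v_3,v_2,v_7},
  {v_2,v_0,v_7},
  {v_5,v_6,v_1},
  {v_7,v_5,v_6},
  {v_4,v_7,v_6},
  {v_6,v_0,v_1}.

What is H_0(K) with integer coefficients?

H_0 ≅ Z.

We work with the vertex ordering v_0 < v_1 < v_2 < v_3 < v_4 < v_5 < v_6 < v_7. The simplices of K, each written with vertices in increasing order, are:

  0-simplices (8): [v_0], [v_1], [v_2], [v_3], [v_4], [v_5], [v_6], [v_7]
  1-simplices (24): (24 of them)
  2-simplices (16): (16 of them)

giving chain groups C_0 ≅ Z^8, C_1 ≅ Z^24, C_2 ≅ Z^16.

The boundary map ∂_1: C_1 → C_0 sends each edge [p,q] (with p < q) to q − p. For instance
  ∂[v_4,v_6] = [v_6] − [v_4].
The 8×24 boundary matrix has rank 7 and Smith normal form diag(1,1,1,1,1,1,1).

The boundary map ∂_2: C_2 → C_1 maps a triangle to the signed sum of its edges. For instance
  ∂[v_0,v_2,v_7] = [v_2,v_7] − [v_0,v_7] + [v_0,v_2],
  ∂[v_0,v_1,v_2] = [v_1,v_2] − [v_0,v_2] + [v_0,v_1].
This gives a 24×16 integer matrix of rank 15; reducing to Smith normal form yields diagonal entries (1,1,1,1,1,1,1,1,1,1,1,1,1,1,1).

Reading off H_k = ker ∂_k / im ∂_{k+1}:

  H_0: rank C_0 − rank ∂_1 = 8 − 7 = 1, and the invariant factors of ∂_1 are all 1, so H_0 = Z.

(K is a triangulation of the torus T^2.)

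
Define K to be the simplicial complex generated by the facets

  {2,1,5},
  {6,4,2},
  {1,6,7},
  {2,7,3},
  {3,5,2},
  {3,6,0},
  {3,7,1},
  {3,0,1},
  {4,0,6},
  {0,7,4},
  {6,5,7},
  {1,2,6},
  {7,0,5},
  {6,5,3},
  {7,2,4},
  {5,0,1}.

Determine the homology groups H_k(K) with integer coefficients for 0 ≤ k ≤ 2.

Take the total order 0 < 1 < 2 < 3 < 4 < 5 < 6 < 7 on the vertex set. Then K (dimension 2) consists of the simplices:

  0-simplices (8): [0], [1], [2], [3], [4], [5], [6], [7]
  1-simplices (24): (24 of them)
  2-simplices (16): [0,1,3], [0,1,5], [0,3,6], [0,4,6], [0,4,7], [0,5,7], [1,2,5], [1,2,6], [1,3,7], [1,6,7], [2,3,5], [2,3,7], [2,4,6], [2,4,7], [3,5,6], [5,6,7]

Hence C_0 ≅ Z^8, C_1 ≅ Z^24, C_2 ≅ Z^16.

The boundary map ∂_1: C_1 → C_0 maps an edge to its endpoints' difference, ∂[p,q] = q − p.
This gives a 8×24 integer matrix of rank 7; reducing to Smith normal form yields diagonal entries (1,1,1,1,1,1,1).

Boundary ∂_2: C_2 → C_1 maps a triangle to the signed sum of its edges. For instance
  ∂[5,6,7] = [6,7] − [5,7] + [5,6],
  ∂[1,2,5] = [2,5] − [1,5] + [1,2].
The 24×16 boundary matrix has rank 15 and Smith normal form diag(1,1,1,1,1,1,1,1,1,1,1,1,1,1,1).

Now H_k = ker ∂_k / im ∂_{k+1}, so:

  H_0: rank C_0 − rank ∂_1 = 8 − 7 = 1, and the invariant factors of ∂_1 are all 1, so H_0 ≅ Z.
  H_1: rank ker ∂_1 − rank ∂_2 = (24 − 7) − 15 = 2, and the invariant factors of ∂_2 are all 1, so H_1 ≅ Z^2.
  H_2: rank ker ∂_2 − rank ∂_3 = (16 − 15) − 0 = 1, and there is no ∂_3, so H_2 ≅ Z.

(K is a triangulation of the torus T^2.)

H_0 ≅ Z,  H_1 ≅ Z^2,  H_2 ≅ Z.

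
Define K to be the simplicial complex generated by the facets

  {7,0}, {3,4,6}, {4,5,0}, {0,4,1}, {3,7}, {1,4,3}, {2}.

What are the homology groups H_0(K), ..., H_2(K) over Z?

K has 8 vertices, 11 edges, 4 triangles.
rank ∂_0 = 0, rank ∂_1 = 6 ⇒ b_0 = 8 − 0 − 6 = 2; all invariant factors of ∂_1 are 1 so no torsion. So H_0 ≅ Z^2.
rank ∂_1 = 6, rank ∂_2 = 4 ⇒ b_1 = 11 − 6 − 4 = 1; all invariant factors of ∂_2 are 1 so no torsion. So H_1 ≅ Z.
rank ∂_2 = 4, rank ∂_3 = 0 ⇒ b_2 = 4 − 4 − 0 = 0. So H_2 ≅ 0.

H_0 ≅ Z^2,  H_1 ≅ Z,  H_2 = 0.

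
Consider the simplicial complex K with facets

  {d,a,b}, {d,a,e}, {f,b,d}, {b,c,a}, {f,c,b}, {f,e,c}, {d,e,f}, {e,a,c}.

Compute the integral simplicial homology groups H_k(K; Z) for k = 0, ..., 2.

Take the total order a < b < c < d < e < f on the vertex set. Then K (dimension 2) consists of the simplices:

  0-simplices (6): a, b, c, d, e, f
  1-simplices (12): ab, ac, ad, ae, bc, bd, bf, ce, cf, de, df, ef
  2-simplices (8): abc, abd, ace, ade, bcf, bdf, cef, def

Hence C_0 ≅ Z^6, C_1 ≅ Z^12, C_2 ≅ Z^8.

Boundary ∂_1: C_1 → C_0 is given by ∂[p,q] = [q] − [p]. For instance
  ∂df = f − d.
This gives a 6×12 integer matrix of rank 5; reducing to Smith normal form yields diagonal entries (1,1,1,1,1).

The boundary map ∂_2: C_2 → C_1 sends each 2-simplex [p,q,r] to [q,r] − [p,r] + [p,q]. For instance
  ∂cef = ef − cf + ce,
  ∂ace = ce − ae + ac.
The resulting 12×8 matrix has rank 7, and its Smith normal form has invariant factors (1,1,1,1,1,1,1).

From H_k ≅ ker(∂_k) / im(∂_{k+1}) we obtain:

  H_0: rank C_0 − rank ∂_1 = 6 − 5 = 1, and the invariant factors of ∂_1 are all 1, so H_0 ≅ Z.
  H_1: rank ker ∂_1 − rank ∂_2 = (12 − 5) − 7 = 0, and the invariant factors of ∂_2 are all 1, so H_1 ≅ 0.
  H_2: rank ker ∂_2 − rank ∂_3 = (8 − 7) − 0 = 1, and there is no ∂_3, so H_2 ≅ Z.

As a check, the Euler characteristic is 6 − 12 + 8 = 2, which agrees with 1 − 0 + 1 = 2.
(K is a triangulation of the 2-sphere S^2.)

H_0 ≅ Z,  H_1 = 0,  H_2 ≅ Z.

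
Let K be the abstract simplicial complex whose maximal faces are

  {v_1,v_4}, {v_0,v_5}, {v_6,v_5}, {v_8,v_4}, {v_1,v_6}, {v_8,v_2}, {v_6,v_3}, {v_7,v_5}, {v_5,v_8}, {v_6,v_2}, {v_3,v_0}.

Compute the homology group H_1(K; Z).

Fix the vertex order v_0 < v_1 < v_2 < v_3 < v_4 < v_5 < v_6 < v_7 < v_8 and write every simplex with vertices in increasing order. Then dim K = 1 and the simplices of K are:

  0-simplices (9): [v_0], [v_1], [v_2], [v_3], [v_4], [v_5], [v_6], [v_7], [v_8]
  1-simplices (11): [v_0,v_3], [v_0,v_5], [v_1,v_4], [v_1,v_6], [v_2,v_6], [v_2,v_8], [v_3,v_6], [v_4,v_8], [v_5,v_6], [v_5,v_7], [v_5,v_8]

giving chain groups C_0 ≅ Z^9, C_1 ≅ Z^11.

∂_1: C_1 → C_0 is given by ∂[p,q] = [q] − [p]. For instance
  ∂[v_1,v_6] = [v_6] − [v_1].
This gives a 9×11 integer matrix of rank 8; reducing to Smith normal form yields diagonal entries (1,1,1,1,1,1,1,1).

Now H_k = ker ∂_k / im ∂_{k+1}, so:

  H_1: rank ker ∂_1 − rank ∂_2 = (11 − 8) − 0 = 3, and there is no ∂_2, so H_1 = Z^3.

H_1 = Z^3.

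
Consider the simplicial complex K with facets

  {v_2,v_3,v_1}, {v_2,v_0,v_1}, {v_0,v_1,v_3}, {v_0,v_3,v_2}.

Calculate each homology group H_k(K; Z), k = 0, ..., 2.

Fix the vertex order v_0 < v_1 < v_2 < v_3 and write every simplex with vertices in increasing order. Then dim K = 2 and the simplices of K are:

  0-simplices (4): [v_0], [v_1], [v_2], [v_3]
  1-simplices (6): [v_0,v_1], [v_0,v_2], [v_0,v_3], [v_1,v_2], [v_1,v_3], [v_2,v_3]
  2-simplices (4): [v_0,v_1,v_2], [v_0,v_1,v_3], [v_0,v_2,v_3], [v_1,v_2,v_3]

so the chain groups are C_0 ≅ Z^4, C_1 ≅ Z^6, C_2 ≅ Z^4.

Boundary ∂_1: C_1 → C_0 sends each edge [p,q] (with p < q) to q − p.
The resulting 4×6 matrix has rank 3, and its Smith normal form has invariant factors (1,1,1).

The boundary map ∂_2: C_2 → C_1 maps a triangle to the signed sum of its edges. For instance
  ∂[v_0,v_1,v_2] = [v_1,v_2] − [v_0,v_2] + [v_0,v_1],
  ∂[v_0,v_1,v_3] = [v_1,v_3] − [v_0,v_3] + [v_0,v_1].
The 6×4 boundary matrix has rank 3 and Smith normal form diag(1,1,1).

Reading off H_k = ker ∂_k / im ∂_{k+1}:

  H_0: rank C_0 − rank ∂_1 = 4 − 3 = 1, and the invariant factors of ∂_1 are all 1, so H_0 = Z.
  H_1: rank ker ∂_1 − rank ∂_2 = (6 − 3) − 3 = 0, and the invariant factors of ∂_2 are all 1, so H_1 = 0.
  H_2: rank ker ∂_2 − rank ∂_3 = (4 − 3) − 0 = 1, and there is no ∂_3, so H_2 = Z.

H_0 ≅ Z,  H_1 = 0,  H_2 ≅ Z.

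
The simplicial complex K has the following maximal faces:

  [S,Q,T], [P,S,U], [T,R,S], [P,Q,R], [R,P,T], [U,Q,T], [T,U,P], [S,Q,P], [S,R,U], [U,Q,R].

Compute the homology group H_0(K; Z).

H_0 ≅ Z.

We work with the vertex ordering P < Q < R < S < T < U. The simplices of K, each written with vertices in increasing order, are:

  0-simplices (6): P, Q, R, S, T, U
  1-simplices (15): PQ, PR, PS, PT, PU, QR, QS, QT, QU, RS, RT, RU, ST, SU, TU
  2-simplices (10): PQR, PQS, PRT, PSU, PTU, QRU, QST, QTU, RST, RSU

so the chain groups are C_0 ≅ Z^6, C_1 ≅ Z^15, C_2 ≅ Z^10.

The boundary map ∂_1: C_1 → C_0 sends each edge [p,q] (with p < q) to q − p. For instance
  ∂QS = S − Q.
This gives a 6×15 integer matrix of rank 5; reducing to Smith normal form yields diagonal entries (1,1,1,1,1).

The boundary map ∂_2: C_2 → C_1 acts by ∂[p,q,r] = [q,r] − [p,r] + [p,q]. For instance
  ∂RST = ST − RT + RS,
  ∂PTU = TU − PU + PT.
The resulting 15×10 matrix has rank 10, and its Smith normal form has invariant factors (1,1,1,1,1,1,1,1,1,2).

Computing H_k = (kernel of ∂_k) / (image of ∂_{k+1}):

  H_0: rank C_0 − rank ∂_1 = 6 − 5 = 1, and the invariant factors of ∂_1 are all 1, so H_0 ≅ Z.

(K is a triangulation of the real projective plane RP^2.)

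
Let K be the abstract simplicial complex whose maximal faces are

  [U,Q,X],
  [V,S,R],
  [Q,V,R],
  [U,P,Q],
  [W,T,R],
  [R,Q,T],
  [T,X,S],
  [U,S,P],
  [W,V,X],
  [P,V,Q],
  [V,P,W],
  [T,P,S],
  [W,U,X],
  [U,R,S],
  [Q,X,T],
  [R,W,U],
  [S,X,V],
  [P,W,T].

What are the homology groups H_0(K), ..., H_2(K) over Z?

Take the total order P < Q < R < S < T < U < V < W < X on the vertex set. Then K (dimension 2) consists of the simplices:

  0-simplices (9): P, Q, R, S, T, U, V, W, X
  1-simplices (27): PQ, PS, PT, PU, PV, PW, QR, QT, QU, QV, QX, RS, RT, RU, RV, RW, ST, SU, SV, SX, TW, TX, UW, UX, VW, VX, WX
  2-simplices (18): PQU, PQV, PST, PSU, PTW, PVW, QRT, QRV, QTX, QUX, RSU, RSV, RTW, RUW, STX, SVX, UWX, VWX

giving chain groups C_0 ≅ Z^9, C_1 ≅ Z^27, C_2 ≅ Z^18.

Boundary ∂_1: C_1 → C_0 is given by ∂[p,q] = [q] − [p].
The resulting 9×27 matrix has rank 8, and its Smith normal form has invariant factors (1,1,1,1,1,1,1,1).

The boundary map ∂_2: C_2 → C_1 sends each 2-simplex [p,q,r] to [q,r] − [p,r] + [p,q]. For instance
  ∂QTX = TX − QX + QT,
  ∂UWX = WX − UX + UW.
This gives a 27×18 integer matrix of rank 17; reducing to Smith normal form yields diagonal entries (1,1,1,1,1,1,1,1,1,1,1,1,1,1,1,1,1).

Now H_k = ker ∂_k / im ∂_{k+1}, so:

  H_0: rank C_0 − rank ∂_1 = 9 − 8 = 1, and the invariant factors of ∂_1 are all 1, so H_0 ≅ Z.
  H_1: rank ker ∂_1 − rank ∂_2 = (27 − 8) − 17 = 2, and the invariant factors of ∂_2 are all 1, so H_1 ≅ Z^2.
  H_2: rank ker ∂_2 − rank ∂_3 = (18 − 17) − 0 = 1, and there is no ∂_3, so H_2 ≅ Z.

H_0 ≅ Z,  H_1 ≅ Z^2,  H_2 ≅ Z.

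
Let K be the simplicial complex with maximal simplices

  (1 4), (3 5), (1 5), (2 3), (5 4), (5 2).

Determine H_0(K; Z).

H_0 ≅ Z.

We work with the vertex ordering 1 < 2 < 3 < 4 < 5. The simplices of K, each written with vertices in increasing order, are:

  0-simplices (5): [1], [2], [3], [4], [5]
  1-simplices (6): [1,4], [1,5], [2,3], [2,5], [3,5], [4,5]

giving chain groups C_0 ≅ Z^5, C_1 ≅ Z^6.

∂_1: C_1 → C_0 is given by ∂[p,q] = [q] − [p].
The 5×6 boundary matrix has rank 4 and Smith normal form diag(1,1,1,1).

Reading off H_k = ker ∂_k / im ∂_{k+1}:

  H_0: rank C_0 − rank ∂_1 = 5 − 4 = 1, and the invariant factors of ∂_1 are all 1, so H_0 = Z.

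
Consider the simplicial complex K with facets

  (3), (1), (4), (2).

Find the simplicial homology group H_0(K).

Order the vertices as 1 < 2 < 3 < 4. Listing each simplex with vertices in this order, K has dimension 0 with simplices:

  0-simplices (4): [1], [2], [3], [4]

giving chain groups C_0 ≅ Z^4.

Computing H_k = (kernel of ∂_k) / (image of ∂_{k+1}):

  H_0: rank C_0 − rank ∂_1 = 4 − 0 = 4, and there is no ∂_1, so H_0 = Z^4.

H_0 = Z^4.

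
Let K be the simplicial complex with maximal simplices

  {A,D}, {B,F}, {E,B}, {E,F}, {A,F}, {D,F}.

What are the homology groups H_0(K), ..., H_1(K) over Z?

Take the total order A < B < D < E < F on the vertex set. Then K (dimension 1) consists of the simplices:

  0-simplices (5): A, B, D, E, F
  1-simplices (6): AD, AF, BE, BF, DF, EF

Hence C_0 ≅ Z^5, C_1 ≅ Z^6.

Boundary ∂_1: C_1 → C_0 sends each edge [p,q] (with p < q) to q − p.
The 5×6 boundary matrix has rank 4 and Smith normal form diag(1,1,1,1).

From H_k ≅ ker(∂_k) / im(∂_{k+1}) we obtain:

  H_0: rank C_0 − rank ∂_1 = 5 − 4 = 1, and the invariant factors of ∂_1 are all 1, so H_0 ≅ Z.
  H_1: rank ker ∂_1 − rank ∂_2 = (6 − 4) − 0 = 2, and there is no ∂_2, so H_1 ≅ Z^2.

As a check, the Euler characteristic is 5 − 6 = -1, which agrees with 1 − 2 = -1.

H_0 = Z,  H_1 = Z^2.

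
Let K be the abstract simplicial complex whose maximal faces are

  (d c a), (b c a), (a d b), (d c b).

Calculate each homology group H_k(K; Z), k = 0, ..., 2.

H_0 ≅ Z,  H_1 = 0,  H_2 ≅ Z.

We work with the vertex ordering a < b < c < d. The simplices of K, each written with vertices in increasing order, are:

  0-simplices (4): a, b, c, d
  1-simplices (6): ab, ac, ad, bc, bd, cd
  2-simplices (4): abc, abd, acd, bcd

so the chain groups are C_0 ≅ Z^4, C_1 ≅ Z^6, C_2 ≅ Z^4.

The boundary map ∂_1: C_1 → C_0 maps an edge to its endpoints' difference, ∂[p,q] = q − p.
The resulting 4×6 matrix has rank 3, and its Smith normal form has invariant factors (1,1,1).

The boundary map ∂_2: C_2 → C_1 acts by ∂[p,q,r] = [q,r] − [p,r] + [p,q]. For instance
  ∂abc = bc − ac + ab,
  ∂abd = bd − ad + ab.
This gives a 6×4 integer matrix of rank 3; reducing to Smith normal form yields diagonal entries (1,1,1).

Computing H_k = (kernel of ∂_k) / (image of ∂_{k+1}):

  H_0: rank C_0 − rank ∂_1 = 4 − 3 = 1, and the invariant factors of ∂_1 are all 1, so H_0 ≅ Z.
  H_1: rank ker ∂_1 − rank ∂_2 = (6 − 3) − 3 = 0, and the invariant factors of ∂_2 are all 1, so H_1 ≅ 0.
  H_2: rank ker ∂_2 − rank ∂_3 = (4 − 3) − 0 = 1, and there is no ∂_3, so H_2 ≅ Z.

As a check, the Euler characteristic is 4 − 6 + 4 = 2, which agrees with 1 − 0 + 1 = 2.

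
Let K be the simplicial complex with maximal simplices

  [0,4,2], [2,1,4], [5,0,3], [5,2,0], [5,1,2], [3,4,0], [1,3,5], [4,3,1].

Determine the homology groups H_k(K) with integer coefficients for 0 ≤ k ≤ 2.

Take the total order 0 < 1 < 2 < 3 < 4 < 5 on the vertex set. Then K (dimension 2) consists of the simplices:

  0-simplices (6): [0], [1], [2], [3], [4], [5]
  1-simplices (12): [0,2], [0,3], [0,4], [0,5], [1,2], [1,3], [1,4], [1,5], [2,4], [2,5], [3,4], [3,5]
  2-simplices (8): [0,2,4], [0,2,5], [0,3,4], [0,3,5], [1,2,4], [1,2,5], [1,3,4], [1,3,5]

Hence C_0 ≅ Z^6, C_1 ≅ Z^12, C_2 ≅ Z^8.

The boundary map ∂_1: C_1 → C_0 is given by ∂[p,q] = [q] − [p]. For instance
  ∂[2,5] = [5] − [2].
As a 6×12 matrix over Z this has rank 5, with invariant factors (1,1,1,1,1).

∂_2: C_2 → C_1 acts by ∂[p,q,r] = [q,r] − [p,r] + [p,q]. For instance
  ∂[0,3,5] = [3,5] − [0,5] + [0,3],
  ∂[0,2,4] = [2,4] − [0,4] + [0,2].
The resulting 12×8 matrix has rank 7, and its Smith normal form has invariant factors (1,1,1,1,1,1,1).

Computing H_k = (kernel of ∂_k) / (image of ∂_{k+1}):

  H_0: rank C_0 − rank ∂_1 = 6 − 5 = 1, and the invariant factors of ∂_1 are all 1, so H_0 = Z.
  H_1: rank ker ∂_1 − rank ∂_2 = (12 − 5) − 7 = 0, and the invariant factors of ∂_2 are all 1, so H_1 = 0.
  H_2: rank ker ∂_2 − rank ∂_3 = (8 − 7) − 0 = 1, and there is no ∂_3, so H_2 = Z.

As a check, the Euler characteristic is 6 − 12 + 8 = 2, which agrees with 1 − 0 + 1 = 2.

H_0 ≅ Z,  H_1 = 0,  H_2 ≅ Z.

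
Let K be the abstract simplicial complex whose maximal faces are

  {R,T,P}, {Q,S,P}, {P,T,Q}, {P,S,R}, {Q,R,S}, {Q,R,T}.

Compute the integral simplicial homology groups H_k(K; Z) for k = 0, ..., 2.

H_0 = Z,  H_1 = 0,  H_2 = Z.

We work with the vertex ordering P < Q < R < S < T. The simplices of K, each written with vertices in increasing order, are:

  0-simplices (5): P, Q, R, S, T
  1-simplices (9): PQ, PR, PS, PT, QR, QS, QT, RS, RT
  2-simplices (6): PQS, PQT, PRS, PRT, QRS, QRT

giving chain groups C_0 ≅ Z^5, C_1 ≅ Z^9, C_2 ≅ Z^6.

∂_1: C_1 → C_0 maps an edge to its endpoints' difference, ∂[p,q] = q − p. For instance
  ∂QT = T − Q.
The 5×9 boundary matrix has rank 4 and Smith normal form diag(1,1,1,1).

∂_2: C_2 → C_1 sends each 2-simplex [p,q,r] to [q,r] − [p,r] + [p,q]. For instance
  ∂PQT = QT − PT + PQ,
  ∂QRS = RS − QS + QR.
As a 9×6 matrix over Z this has rank 5, with invariant factors (1,1,1,1,1).

Reading off H_k = ker ∂_k / im ∂_{k+1}:

  H_0: rank C_0 − rank ∂_1 = 5 − 4 = 1, and the invariant factors of ∂_1 are all 1, so H_0 ≅ Z.
  H_1: rank ker ∂_1 − rank ∂_2 = (9 − 4) − 5 = 0, and the invariant factors of ∂_2 are all 1, so H_1 ≅ 0.
  H_2: rank ker ∂_2 − rank ∂_3 = (6 − 5) − 0 = 1, and there is no ∂_3, so H_2 ≅ Z.

(K is a triangulation of the 2-sphere S^2.)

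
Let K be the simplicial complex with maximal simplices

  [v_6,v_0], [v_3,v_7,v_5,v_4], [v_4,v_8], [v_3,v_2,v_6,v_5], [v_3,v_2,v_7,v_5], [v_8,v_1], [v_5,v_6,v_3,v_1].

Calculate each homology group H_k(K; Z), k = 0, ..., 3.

Order the vertices as v_0 < v_1 < v_2 < v_3 < v_4 < v_5 < v_6 < v_7 < v_8. Listing each simplex with vertices in this order, K has dimension 3 with simplices:

  0-simplices (9): [v_0], [v_1], [v_2], [v_3], [v_4], [v_5], [v_6], [v_7], [v_8]
  1-simplices (18): (18 of them)
  2-simplices (13): (13 of them)
  3-simplices (4): [v_1,v_3,v_5,v_6], [v_2,v_3,v_5,v_6], [v_2,v_3,v_5,v_7], [v_3,v_4,v_5,v_7]

so the chain groups are C_0 ≅ Z^9, C_1 ≅ Z^18, C_2 ≅ Z^13, C_3 ≅ Z^4.

∂_1: C_1 → C_0 sends each edge [p,q] (with p < q) to q − p.
As a 9×18 matrix over Z this has rank 8, with invariant factors (1,1,1,1,1,1,1,1).

∂_2: C_2 → C_1 acts by ∂[p,q,r] = [q,r] − [p,r] + [p,q]. For instance
  ∂[v_2,v_5,v_7] = [v_5,v_7] − [v_2,v_7] + [v_2,v_5],
  ∂[v_3,v_4,v_7] = [v_4,v_7] − [v_3,v_7] + [v_3,v_4].
As a 18×13 matrix over Z this has rank 9, with invariant factors (1,1,1,1,1,1,1,1,1).

The boundary map ∂_3: C_3 → C_2 sends each 3-simplex σ to the alternating sum Σ_i (−1)^i (σ with its i-th vertex removed). For instance
  ∂[v_3,v_4,v_5,v_7] = [v_4,v_5,v_7] − [v_3,v_5,v_7] + [v_3,v_4,v_7] − [v_3,v_4,v_5],
  ∂[v_1,v_3,v_5,v_6] = [v_3,v_5,v_6] − [v_1,v_5,v_6] + [v_1,v_3,v_6] − [v_1,v_3,v_5].
The 13×4 boundary matrix has rank 4 and Smith normal form diag(1,1,1,1).

From H_k ≅ ker(∂_k) / im(∂_{k+1}) we obtain:

  H_0: rank C_0 − rank ∂_1 = 9 − 8 = 1, and the invariant factors of ∂_1 are all 1, so H_0 ≅ Z.
  H_1: rank ker ∂_1 − rank ∂_2 = (18 − 8) − 9 = 1, and the invariant factors of ∂_2 are all 1, so H_1 ≅ Z.
  H_2: rank ker ∂_2 − rank ∂_3 = (13 − 9) − 4 = 0, and the invariant factors of ∂_3 are all 1, so H_2 ≅ 0.
  H_3: rank ker ∂_3 − rank ∂_4 = (4 − 4) − 0 = 0, and there is no ∂_4, so H_3 ≅ 0.

H_0 ≅ Z,  H_1 ≅ Z,  H_2 = 0,  H_3 = 0.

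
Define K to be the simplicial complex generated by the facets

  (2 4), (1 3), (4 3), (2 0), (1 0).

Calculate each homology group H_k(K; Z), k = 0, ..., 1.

Take the total order 0 < 1 < 2 < 3 < 4 on the vertex set. Then K (dimension 1) consists of the simplices:

  0-simplices (5): [0], [1], [2], [3], [4]
  1-simplices (5): [0,1], [0,2], [1,3], [2,4], [3,4]

giving chain groups C_0 ≅ Z^5, C_1 ≅ Z^5.

Boundary ∂_1: C_1 → C_0 is given by ∂[p,q] = [q] − [p]. For instance
  ∂[2,4] = [4] − [2].
This gives a 5×5 integer matrix of rank 4; reducing to Smith normal form yields diagonal entries (1,1,1,1).

Now H_k = ker ∂_k / im ∂_{k+1}, so:

  H_0: rank C_0 − rank ∂_1 = 5 − 4 = 1, and the invariant factors of ∂_1 are all 1, so H_0 = Z.
  H_1: rank ker ∂_1 − rank ∂_2 = (5 − 4) − 0 = 1, and there is no ∂_2, so H_1 = Z.

As a check, the Euler characteristic is 5 − 5 = 0, which agrees with 1 − 1 = 0.

H_0 ≅ Z,  H_1 ≅ Z.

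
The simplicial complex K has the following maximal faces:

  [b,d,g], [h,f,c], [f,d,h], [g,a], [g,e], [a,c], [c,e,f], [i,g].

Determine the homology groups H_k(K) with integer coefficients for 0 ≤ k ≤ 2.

H_0 = Z,  H_1 = Z^2,  H_2 = 0.

Fix the vertex order a < b < c < d < e < f < g < h < i and write every simplex with vertices in increasing order. Then dim K = 2 and the simplices of K are:

  0-simplices (9): a, b, c, d, e, f, g, h, i
  1-simplices (14): ac, ag, bd, bg, ce, cf, ch, df, dg, dh, ef, eg, fh, gi
  2-simplices (4): bdg, cef, cfh, dfh

so the chain groups are C_0 ≅ Z^9, C_1 ≅ Z^14, C_2 ≅ Z^4.

Boundary ∂_1: C_1 → C_0 sends each edge [p,q] (with p < q) to q − p.
This gives a 9×14 integer matrix of rank 8; reducing to Smith normal form yields diagonal entries (1,1,1,1,1,1,1,1).

The boundary map ∂_2: C_2 → C_1 acts by ∂[p,q,r] = [q,r] − [p,r] + [p,q]. For instance
  ∂dfh = fh − dh + df,
  ∂cfh = fh − ch + cf.
The resulting 14×4 matrix has rank 4, and its Smith normal form has invariant factors (1,1,1,1).

Reading off H_k = ker ∂_k / im ∂_{k+1}:

  H_0: rank C_0 − rank ∂_1 = 9 − 8 = 1, and the invariant factors of ∂_1 are all 1, so H_0 ≅ Z.
  H_1: rank ker ∂_1 − rank ∂_2 = (14 − 8) − 4 = 2, and the invariant factors of ∂_2 are all 1, so H_1 ≅ Z^2.
  H_2: rank ker ∂_2 − rank ∂_3 = (4 − 4) − 0 = 0, and there is no ∂_3, so H_2 ≅ 0.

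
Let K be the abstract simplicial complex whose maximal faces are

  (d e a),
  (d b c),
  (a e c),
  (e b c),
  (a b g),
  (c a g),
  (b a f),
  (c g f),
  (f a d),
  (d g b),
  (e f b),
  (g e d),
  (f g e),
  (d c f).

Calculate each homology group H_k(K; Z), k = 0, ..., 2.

We work with the vertex ordering a < b < c < d < e < f < g. The simplices of K, each written with vertices in increasing order, are:

  0-simplices (7): a, b, c, d, e, f, g
  1-simplices (21): ab, ac, ad, ae, af, ag, bc, bd, be, bf, bg, cd, ce, cf, cg, de, df, dg, ef, eg, fg
  2-simplices (14): abf, abg, ace, acg, ade, adf, bcd, bce, bdg, bef, cdf, cfg, deg, efg

so the chain groups are C_0 ≅ Z^7, C_1 ≅ Z^21, C_2 ≅ Z^14.

∂_1: C_1 → C_0 is given by ∂[p,q] = [q] − [p].
This gives a 7×21 integer matrix of rank 6; reducing to Smith normal form yields diagonal entries (1,1,1,1,1,1).

∂_2: C_2 → C_1 maps a triangle to the signed sum of its edges. For instance
  ∂acg = cg − ag + ac,
  ∂bdg = dg − bg + bd.
The 21×14 boundary matrix has rank 13 and Smith normal form diag(1,1,1,1,1,1,1,1,1,1,1,1,1).

From H_k ≅ ker(∂_k) / im(∂_{k+1}) we obtain:

  H_0: rank C_0 − rank ∂_1 = 7 − 6 = 1, and the invariant factors of ∂_1 are all 1, so H_0 = Z.
  H_1: rank ker ∂_1 − rank ∂_2 = (21 − 6) − 13 = 2, and the invariant factors of ∂_2 are all 1, so H_1 = Z^2.
  H_2: rank ker ∂_2 − rank ∂_3 = (14 − 13) − 0 = 1, and there is no ∂_3, so H_2 = Z.

As a check, the Euler characteristic is 7 − 21 + 14 = 0, which agrees with 1 − 2 + 1 = 0.

H_0 = Z,  H_1 = Z^2,  H_2 = Z.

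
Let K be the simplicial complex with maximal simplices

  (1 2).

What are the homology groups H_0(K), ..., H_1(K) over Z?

Order the vertices as 1 < 2. Listing each simplex with vertices in this order, K has dimension 1 with simplices:

  0-simplices (2): [1], [2]
  1-simplices (1): [1,2]

so the chain groups are C_0 ≅ Z^2, C_1 ≅ Z^1.

∂_1: C_1 → C_0 is given by ∂[p,q] = [q] − [p].
As a 2×1 matrix over Z this has rank 1, with invariant factors (1).

Now H_k = ker ∂_k / im ∂_{k+1}, so:

  H_0: rank C_0 − rank ∂_1 = 2 − 1 = 1, and the invariant factors of ∂_1 are all 1, so H_0 = Z.
  H_1: rank ker ∂_1 − rank ∂_2 = (1 − 1) − 0 = 0, and there is no ∂_2, so H_1 = 0.

As a check, the Euler characteristic is 2 − 1 = 1, which agrees with 1 − 0 = 1.
(K is a triangulation of the 1-simplex.)

H_0 = Z,  H_1 = 0.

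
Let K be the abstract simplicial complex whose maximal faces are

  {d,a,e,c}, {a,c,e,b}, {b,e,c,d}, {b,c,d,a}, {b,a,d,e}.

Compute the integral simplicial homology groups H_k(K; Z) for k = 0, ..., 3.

H_0 = Z,  H_1 = 0,  H_2 = 0,  H_3 = Z.

Take the total order a < b < c < d < e on the vertex set. Then K (dimension 3) consists of the simplices:

  0-simplices (5): a, b, c, d, e
  1-simplices (10): ab, ac, ad, ae, bc, bd, be, cd, ce, de
  2-simplices (10): abc, abd, abe, acd, ace, ade, bcd, bce, bde, cde
  3-simplices (5): abcd, abce, abde, acde, bcde

Hence C_0 ≅ Z^5, C_1 ≅ Z^10, C_2 ≅ Z^10, C_3 ≅ Z^5.

The boundary map ∂_1: C_1 → C_0 sends each edge [p,q] (with p < q) to q − p. For instance
  ∂ac = c − a.
The 5×10 boundary matrix has rank 4 and Smith normal form diag(1,1,1,1).

Boundary ∂_2: C_2 → C_1 sends each 2-simplex [p,q,r] to [q,r] − [p,r] + [p,q]. For instance
  ∂ade = de − ae + ad,
  ∂bce = ce − be + bc.
As a 10×10 matrix over Z this has rank 6, with invariant factors (1,1,1,1,1,1).

∂_3: C_3 → C_2 sends each 3-simplex σ to the alternating sum Σ_i (−1)^i (σ with its i-th vertex removed). For instance
  ∂acde = cde − ade + ace − acd,
  ∂abce = bce − ace + abe − abc.
As a 10×5 matrix over Z this has rank 4, with invariant factors (1,1,1,1).

Now H_k = ker ∂_k / im ∂_{k+1}, so:

  H_0: rank C_0 − rank ∂_1 = 5 − 4 = 1, and the invariant factors of ∂_1 are all 1, so H_0 = Z.
  H_1: rank ker ∂_1 − rank ∂_2 = (10 − 4) − 6 = 0, and the invariant factors of ∂_2 are all 1, so H_1 = 0.
  H_2: rank ker ∂_2 − rank ∂_3 = (10 − 6) − 4 = 0, and the invariant factors of ∂_3 are all 1, so H_2 = 0.
  H_3: rank ker ∂_3 − rank ∂_4 = (5 − 4) − 0 = 1, and there is no ∂_4, so H_3 = Z.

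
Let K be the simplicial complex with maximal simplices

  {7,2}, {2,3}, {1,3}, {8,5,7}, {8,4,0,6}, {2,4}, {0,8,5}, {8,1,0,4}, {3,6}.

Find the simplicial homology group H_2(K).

H_2 = 0.

K has 9 vertices, 18 edges, 9 triangles, 2 3-simplices.
rank ∂_2 = 7, rank ∂_3 = 2 ⇒ b_2 = 9 − 7 − 2 = 0; all invariant factors of ∂_3 are 1 so no torsion. So H_2 = 0.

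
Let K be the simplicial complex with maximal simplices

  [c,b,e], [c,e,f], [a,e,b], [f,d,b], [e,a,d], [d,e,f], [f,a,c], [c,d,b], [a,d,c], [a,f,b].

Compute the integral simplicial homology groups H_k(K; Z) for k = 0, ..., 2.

K has 6 vertices, 15 edges, 10 triangles.
rank ∂_0 = 0, rank ∂_1 = 5 ⇒ b_0 = 6 − 0 − 5 = 1; all invariant factors of ∂_1 are 1 so no torsion. So H_0 ≅ Z.
rank ∂_1 = 5, rank ∂_2 = 10 ⇒ b_1 = 15 − 5 − 10 = 0; ∂_2 has invariant factor(s) [2] giving torsion. So H_1 ≅ Z/2.
rank ∂_2 = 10, rank ∂_3 = 0 ⇒ b_2 = 10 − 10 − 0 = 0. So H_2 ≅ 0.

H_0 ≅ Z,  H_1 ≅ Z/2,  H_2 = 0.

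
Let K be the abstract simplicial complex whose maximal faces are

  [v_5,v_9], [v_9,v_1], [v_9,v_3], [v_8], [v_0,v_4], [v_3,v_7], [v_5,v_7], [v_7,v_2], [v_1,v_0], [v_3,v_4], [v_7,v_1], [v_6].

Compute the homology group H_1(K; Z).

H_1 ≅ Z^3.

Take the total order v_0 < v_1 < v_2 < v_3 < v_4 < v_5 < v_6 < v_7 < v_8 < v_9 on the vertex set. Then K (dimension 1) consists of the simplices:

  0-simplices (10): [v_0], [v_1], [v_2], [v_3], [v_4], [v_5], [v_6], [v_7], [v_8], [v_9]
  1-simplices (10): [v_0,v_1], [v_0,v_4], [v_1,v_7], [v_1,v_9], [v_2,v_7], [v_3,v_4], [v_3,v_7], [v_3,v_9], [v_5,v_7], [v_5,v_9]

giving chain groups C_0 ≅ Z^10, C_1 ≅ Z^10.

The boundary map ∂_1: C_1 → C_0 maps an edge to its endpoints' difference, ∂[p,q] = q − p. For instance
  ∂[v_1,v_7] = [v_7] − [v_1].
The resulting 10×10 matrix has rank 7, and its Smith normal form has invariant factors (1,1,1,1,1,1,1).

Reading off H_k = ker ∂_k / im ∂_{k+1}:

  H_1: rank ker ∂_1 − rank ∂_2 = (10 − 7) − 0 = 3, and there is no ∂_2, so H_1 ≅ Z^3.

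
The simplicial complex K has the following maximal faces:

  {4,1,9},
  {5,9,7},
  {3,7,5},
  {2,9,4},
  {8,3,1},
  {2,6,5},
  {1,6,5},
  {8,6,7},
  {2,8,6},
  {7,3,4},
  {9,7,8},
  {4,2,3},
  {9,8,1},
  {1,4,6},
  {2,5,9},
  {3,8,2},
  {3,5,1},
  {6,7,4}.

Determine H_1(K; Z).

H_1 = Z^2.

K has 9 vertices, 27 edges, 18 triangles.
rank ∂_1 = 8, rank ∂_2 = 17 ⇒ b_1 = 27 − 8 − 17 = 2; all invariant factors of ∂_2 are 1 so no torsion. So H_1 = Z^2.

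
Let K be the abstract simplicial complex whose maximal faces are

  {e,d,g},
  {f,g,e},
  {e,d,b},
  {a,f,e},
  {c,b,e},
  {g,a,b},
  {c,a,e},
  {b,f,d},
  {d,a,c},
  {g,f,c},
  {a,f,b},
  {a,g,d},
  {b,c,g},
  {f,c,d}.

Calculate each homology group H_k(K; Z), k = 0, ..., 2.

Order the vertices as a < b < c < d < e < f < g. Listing each simplex with vertices in this order, K has dimension 2 with simplices:

  0-simplices (7): a, b, c, d, e, f, g
  1-simplices (21): ab, ac, ad, ae, af, ag, bc, bd, be, bf, bg, cd, ce, cf, cg, de, df, dg, ef, eg, fg
  2-simplices (14): abf, abg, acd, ace, adg, aef, bce, bcg, bde, bdf, cdf, cfg, deg, efg

Hence C_0 ≅ Z^7, C_1 ≅ Z^21, C_2 ≅ Z^14.

The boundary map ∂_1: C_1 → C_0 is given by ∂[p,q] = [q] − [p]. For instance
  ∂ad = d − a.
The resulting 7×21 matrix has rank 6, and its Smith normal form has invariant factors (1,1,1,1,1,1).

The boundary map ∂_2: C_2 → C_1 acts by ∂[p,q,r] = [q,r] − [p,r] + [p,q]. For instance
  ∂acd = cd − ad + ac,
  ∂aef = ef − af + ae.
The resulting 21×14 matrix has rank 13, and its Smith normal form has invariant factors (1,1,1,1,1,1,1,1,1,1,1,1,1).

From H_k ≅ ker(∂_k) / im(∂_{k+1}) we obtain:

  H_0: rank C_0 − rank ∂_1 = 7 − 6 = 1, and the invariant factors of ∂_1 are all 1, so H_0 ≅ Z.
  H_1: rank ker ∂_1 − rank ∂_2 = (21 − 6) − 13 = 2, and the invariant factors of ∂_2 are all 1, so H_1 ≅ Z^2.
  H_2: rank ker ∂_2 − rank ∂_3 = (14 − 13) − 0 = 1, and there is no ∂_3, so H_2 ≅ Z.

(K is a triangulation of the torus T^2.)

H_0 = Z,  H_1 = Z^2,  H_2 = Z.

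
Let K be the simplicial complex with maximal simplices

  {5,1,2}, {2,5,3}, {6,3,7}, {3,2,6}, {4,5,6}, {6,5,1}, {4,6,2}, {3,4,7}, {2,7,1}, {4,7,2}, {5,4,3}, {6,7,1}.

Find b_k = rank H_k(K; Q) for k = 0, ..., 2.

b_0 = 1, b_1 = 0, b_2 = 0.

Order the vertices as 1 < 2 < 3 < 4 < 5 < 6 < 7. Listing each simplex with vertices in this order, K has dimension 2 with simplices:

  0-simplices (7): [1], [2], [3], [4], [5], [6], [7]
  1-simplices (18): [1,2], [1,5], [1,6], [1,7], [2,3], [2,4], [2,5], [2,6], [2,7], [3,4], [3,5], [3,6], [3,7], [4,5], [4,6], [4,7], [5,6], [6,7]
  2-simplices (12): [1,2,5], [1,2,7], [1,5,6], [1,6,7], [2,3,5], [2,3,6], [2,4,6], [2,4,7], [3,4,5], [3,4,7], [3,6,7], [4,5,6]

Hence C_0 ≅ Z^7, C_1 ≅ Z^18, C_2 ≅ Z^12.

Boundary ∂_1: C_1 → C_0 maps an edge to its endpoints' difference, ∂[p,q] = q − p. For instance
  ∂[3,4] = [4] − [3].
The 7×18 boundary matrix has rank 6 and Smith normal form diag(1,1,1,1,1,1).

∂_2: C_2 → C_1 acts by ∂[p,q,r] = [q,r] − [p,r] + [p,q]. For instance
  ∂[3,4,5] = [4,5] − [3,5] + [3,4],
  ∂[1,2,5] = [2,5] − [1,5] + [1,2].
As a 18×12 matrix over Z this has rank 12, with invariant factors (1,1,1,1,1,1,1,1,1,1,1,2).

From H_k ≅ ker(∂_k) / im(∂_{k+1}) we obtain:

  H_0: rank C_0 − rank ∂_1 = 7 − 6 = 1, and the invariant factors of ∂_1 are all 1, so H_0 ≅ Z.
  H_1: rank ker ∂_1 − rank ∂_2 = (18 − 6) − 12 = 0, and ∂_2 has invariant factor 2 > 1, so H_1 ≅ Z/2.
  H_2: rank ker ∂_2 − rank ∂_3 = (12 − 12) − 0 = 0, and there is no ∂_3, so H_2 ≅ 0.

As a check, the Euler characteristic is 7 − 18 + 12 = 1, which agrees with 1 − 0 + 0 = 1.

Hence the Betti numbers are b_0 = 1, b_1 = 0, b_2 = 0.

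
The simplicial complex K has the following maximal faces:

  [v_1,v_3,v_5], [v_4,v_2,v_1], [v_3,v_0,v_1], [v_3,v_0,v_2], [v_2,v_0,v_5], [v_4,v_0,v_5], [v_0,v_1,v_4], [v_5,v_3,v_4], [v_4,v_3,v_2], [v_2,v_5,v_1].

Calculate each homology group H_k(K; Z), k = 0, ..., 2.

H_0 = Z,  H_1 = Z/2,  H_2 = 0.

K has 6 vertices, 15 edges, 10 triangles.
rank ∂_0 = 0, rank ∂_1 = 5 ⇒ b_0 = 6 − 0 − 5 = 1; all invariant factors of ∂_1 are 1 so no torsion. So H_0 = Z.
rank ∂_1 = 5, rank ∂_2 = 10 ⇒ b_1 = 15 − 5 − 10 = 0; ∂_2 has invariant factor(s) [2] giving torsion. So H_1 = Z/2.
rank ∂_2 = 10, rank ∂_3 = 0 ⇒ b_2 = 10 − 10 − 0 = 0. So H_2 = 0.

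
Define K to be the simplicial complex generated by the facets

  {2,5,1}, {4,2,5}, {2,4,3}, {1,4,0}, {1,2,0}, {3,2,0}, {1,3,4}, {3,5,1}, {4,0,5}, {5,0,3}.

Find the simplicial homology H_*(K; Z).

H_0 ≅ Z,  H_1 ≅ Z/2Z,  H_2 = 0.

Fix the vertex order 0 < 1 < 2 < 3 < 4 < 5 and write every simplex with vertices in increasing order. Then dim K = 2 and the simplices of K are:

  0-simplices (6): [0], [1], [2], [3], [4], [5]
  1-simplices (15): [0,1], [0,2], [0,3], [0,4], [0,5], [1,2], [1,3], [1,4], [1,5], [2,3], [2,4], [2,5], [3,4], [3,5], [4,5]
  2-simplices (10): [0,1,2], [0,1,4], [0,2,3], [0,3,5], [0,4,5], [1,2,5], [1,3,4], [1,3,5], [2,3,4], [2,4,5]

giving chain groups C_0 ≅ Z^6, C_1 ≅ Z^15, C_2 ≅ Z^10.

Boundary ∂_1: C_1 → C_0 maps an edge to its endpoints' difference, ∂[p,q] = q − p.
This gives a 6×15 integer matrix of rank 5; reducing to Smith normal form yields diagonal entries (1,1,1,1,1).

The boundary map ∂_2: C_2 → C_1 acts by ∂[p,q,r] = [q,r] − [p,r] + [p,q]. For instance
  ∂[1,2,5] = [2,5] − [1,5] + [1,2],
  ∂[0,1,2] = [1,2] − [0,2] + [0,1].
This gives a 15×10 integer matrix of rank 10; reducing to Smith normal form yields diagonal entries (1,1,1,1,1,1,1,1,1,2).

Reading off H_k = ker ∂_k / im ∂_{k+1}:

  H_0: rank C_0 − rank ∂_1 = 6 − 5 = 1, and the invariant factors of ∂_1 are all 1, so H_0 = Z.
  H_1: rank ker ∂_1 − rank ∂_2 = (15 − 5) − 10 = 0, and ∂_2 has invariant factor 2 > 1, so H_1 = Z/2Z.
  H_2: rank ker ∂_2 − rank ∂_3 = (10 − 10) − 0 = 0, and there is no ∂_3, so H_2 = 0.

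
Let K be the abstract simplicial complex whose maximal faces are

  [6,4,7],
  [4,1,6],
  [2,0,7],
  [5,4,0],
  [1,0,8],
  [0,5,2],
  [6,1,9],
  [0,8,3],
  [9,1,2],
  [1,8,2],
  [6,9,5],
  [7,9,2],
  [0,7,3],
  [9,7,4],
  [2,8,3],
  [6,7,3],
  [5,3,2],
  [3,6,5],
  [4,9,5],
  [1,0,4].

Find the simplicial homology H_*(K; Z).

H_0 ≅ Z,  H_1 ≅ Z ⊕ Z/2,  H_2 = 0.

Order the vertices as 0 < 1 < 2 < 3 < 4 < 5 < 6 < 7 < 8 < 9. Listing each simplex with vertices in this order, K has dimension 2 with simplices:

  0-simplices (10): [0], [1], [2], [3], [4], [5], [6], [7], [8], [9]
  1-simplices (30): (30 of them)
  2-simplices (20): (20 of them)

so the chain groups are C_0 ≅ Z^10, C_1 ≅ Z^30, C_2 ≅ Z^20.

Boundary ∂_1: C_1 → C_0 is given by ∂[p,q] = [q] − [p]. For instance
  ∂[7,9] = [9] − [7].
As a 10×30 matrix over Z this has rank 9, with invariant factors (1,1,1,1,1,1,1,1,1).

The boundary map ∂_2: C_2 → C_1 acts by ∂[p,q,r] = [q,r] − [p,r] + [p,q]. For instance
  ∂[0,4,5] = [4,5] − [0,5] + [0,4],
  ∂[0,3,7] = [3,7] − [0,7] + [0,3].
The 30×20 boundary matrix has rank 20 and Smith normal form diag(1,1,1,1,1,1,1,1,1,1,1,1,1,1,1,1,1,1,1,2).

Now H_k = ker ∂_k / im ∂_{k+1}, so:

  H_0: rank C_0 − rank ∂_1 = 10 − 9 = 1, and the invariant factors of ∂_1 are all 1, so H_0 ≅ Z.
  H_1: rank ker ∂_1 − rank ∂_2 = (30 − 9) − 20 = 1, and ∂_2 has invariant factor 2 > 1, so H_1 ≅ Z ⊕ Z/2.
  H_2: rank ker ∂_2 − rank ∂_3 = (20 − 20) − 0 = 0, and there is no ∂_3, so H_2 ≅ 0.

As a check, the Euler characteristic is 10 − 30 + 20 = 0, which agrees with 1 − 1 + 0 = 0.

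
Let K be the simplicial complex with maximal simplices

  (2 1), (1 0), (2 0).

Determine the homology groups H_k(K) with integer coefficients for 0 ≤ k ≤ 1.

H_0 = Z,  H_1 = Z.

Take the total order 0 < 1 < 2 on the vertex set. Then K (dimension 1) consists of the simplices:

  0-simplices (3): [0], [1], [2]
  1-simplices (3): [0,1], [0,2], [1,2]

giving chain groups C_0 ≅ Z^3, C_1 ≅ Z^3.

Boundary ∂_1: C_1 → C_0 sends each edge [p,q] (with p < q) to q − p. For instance
  ∂[0,1] = [1] − [0].
As a 3×3 matrix over Z this has rank 2, with invariant factors (1,1).

From H_k ≅ ker(∂_k) / im(∂_{k+1}) we obtain:

  H_0: rank C_0 − rank ∂_1 = 3 − 2 = 1, and the invariant factors of ∂_1 are all 1, so H_0 = Z.
  H_1: rank ker ∂_1 − rank ∂_2 = (3 − 2) − 0 = 1, and there is no ∂_2, so H_1 = Z.

(K is a triangulation of the circle S^1.)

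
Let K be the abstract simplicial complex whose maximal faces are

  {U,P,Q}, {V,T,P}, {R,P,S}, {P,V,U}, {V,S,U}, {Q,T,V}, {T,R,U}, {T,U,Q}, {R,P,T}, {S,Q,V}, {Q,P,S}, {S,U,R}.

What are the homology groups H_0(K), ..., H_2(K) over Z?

We work with the vertex ordering P < Q < R < S < T < U < V. The simplices of K, each written with vertices in increasing order, are:

  0-simplices (7): P, Q, R, S, T, U, V
  1-simplices (18): PQ, PR, PS, PT, PU, PV, QS, QT, QU, QV, RS, RT, RU, SU, SV, TU, TV, UV
  2-simplices (12): PQS, PQU, PRS, PRT, PTV, PUV, QSV, QTU, QTV, RSU, RTU, SUV

so the chain groups are C_0 ≅ Z^7, C_1 ≅ Z^18, C_2 ≅ Z^12.

∂_1: C_1 → C_0 maps an edge to its endpoints' difference, ∂[p,q] = q − p.
The resulting 7×18 matrix has rank 6, and its Smith normal form has invariant factors (1,1,1,1,1,1).

The boundary map ∂_2: C_2 → C_1 acts by ∂[p,q,r] = [q,r] − [p,r] + [p,q]. For instance
  ∂PTV = TV − PV + PT,
  ∂QTV = TV − QV + QT.
The resulting 18×12 matrix has rank 12, and its Smith normal form has invariant factors (1,1,1,1,1,1,1,1,1,1,1,2).

Computing H_k = (kernel of ∂_k) / (image of ∂_{k+1}):

  H_0: rank C_0 − rank ∂_1 = 7 − 6 = 1, and the invariant factors of ∂_1 are all 1, so H_0 ≅ Z.
  H_1: rank ker ∂_1 − rank ∂_2 = (18 − 6) − 12 = 0, and ∂_2 has invariant factor 2 > 1, so H_1 ≅ Z/2.
  H_2: rank ker ∂_2 − rank ∂_3 = (12 − 12) − 0 = 0, and there is no ∂_3, so H_2 ≅ 0.

As a check, the Euler characteristic is 7 − 18 + 12 = 1, which agrees with 1 − 0 + 0 = 1.

H_0 ≅ Z,  H_1 ≅ Z/2,  H_2 = 0.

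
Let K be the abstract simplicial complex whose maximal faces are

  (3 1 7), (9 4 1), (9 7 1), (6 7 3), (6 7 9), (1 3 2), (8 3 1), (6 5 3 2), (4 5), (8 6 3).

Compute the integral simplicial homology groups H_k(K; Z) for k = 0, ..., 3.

Order the vertices as 1 < 2 < 3 < 4 < 5 < 6 < 7 < 8 < 9. Listing each simplex with vertices in this order, K has dimension 3 with simplices:

  0-simplices (9): [1], [2], [3], [4], [5], [6], [7], [8], [9]
  1-simplices (20): [1,2], [1,3], [1,4], [1,7], [1,8], [1,9], [2,3], [2,5], [2,6], [3,5], [3,6], [3,7], [3,8], [4,5], [4,9], [5,6], [6,7], [6,8], [6,9], [7,9]
  2-simplices (12): [1,2,3], [1,3,7], [1,3,8], [1,4,9], [1,7,9], [2,3,5], [2,3,6], [2,5,6], [3,5,6], [3,6,7], [3,6,8], [6,7,9]
  3-simplices (1): [2,3,5,6]

Hence C_0 ≅ Z^9, C_1 ≅ Z^20, C_2 ≅ Z^12, C_3 ≅ Z^1.

∂_1: C_1 → C_0 sends each edge [p,q] (with p < q) to q − p. For instance
  ∂[6,8] = [8] − [6].
This gives a 9×20 integer matrix of rank 8; reducing to Smith normal form yields diagonal entries (1,1,1,1,1,1,1,1).

∂_2: C_2 → C_1 acts by ∂[p,q,r] = [q,r] − [p,r] + [p,q]. For instance
  ∂[3,6,8] = [6,8] − [3,8] + [3,6],
  ∂[1,4,9] = [4,9] − [1,9] + [1,4].
The resulting 20×12 matrix has rank 11, and its Smith normal form has invariant factors (1,1,1,1,1,1,1,1,1,1,1).

The boundary map ∂_3: C_3 → C_2 sends each 3-simplex σ to the alternating sum Σ_i (−1)^i (σ with its i-th vertex removed). For instance
  ∂[2,3,5,6] = [3,5,6] − [2,5,6] + [2,3,6] − [2,3,5].
The resulting 12×1 matrix has rank 1, and its Smith normal form has invariant factors (1).

Computing H_k = (kernel of ∂_k) / (image of ∂_{k+1}):

  H_0: rank C_0 − rank ∂_1 = 9 − 8 = 1, and the invariant factors of ∂_1 are all 1, so H_0 = Z.
  H_1: rank ker ∂_1 − rank ∂_2 = (20 − 8) − 11 = 1, and the invariant factors of ∂_2 are all 1, so H_1 = Z.
  H_2: rank ker ∂_2 − rank ∂_3 = (12 − 11) − 1 = 0, and the invariant factors of ∂_3 are all 1, so H_2 = 0.
  H_3: rank ker ∂_3 − rank ∂_4 = (1 − 1) − 0 = 0, and there is no ∂_4, so H_3 = 0.

H_0 ≅ Z,  H_1 ≅ Z,  H_2 = 0,  H_3 = 0.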